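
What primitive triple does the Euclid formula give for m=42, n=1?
(1763, 84, 1765)

Euclid's formula: a = m² - n², b = 2mn, c = m² + n²
m = 42, n = 1
a = 42² - 1² = 1764 - 1 = 1763
b = 2 × 42 × 1 = 84
c = 42² + 1² = 1764 + 1 = 1765
Verification: 1763² + 84² = 3108169 + 7056 = 3115225 = 1765² ✓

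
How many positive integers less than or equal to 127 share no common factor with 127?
126

127 = 127
φ(n) = n × ∏(1 - 1/p) for each prime p dividing n
φ(127) = 127 × (1 - 1/127) = 126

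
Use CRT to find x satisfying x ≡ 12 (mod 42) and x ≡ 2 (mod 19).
306

Using Chinese Remainder Theorem:
M = 42 × 19 = 798
M1 = 19, M2 = 42
y1 = 19^(-1) mod 42 = 31
y2 = 42^(-1) mod 19 = 5
x = (12×19×31 + 2×42×5) mod 798 = 306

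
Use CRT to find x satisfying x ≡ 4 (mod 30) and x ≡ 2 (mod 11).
244

Using Chinese Remainder Theorem:
M = 30 × 11 = 330
M1 = 11, M2 = 30
y1 = 11^(-1) mod 30 = 11
y2 = 30^(-1) mod 11 = 7
x = (4×11×11 + 2×30×7) mod 330 = 244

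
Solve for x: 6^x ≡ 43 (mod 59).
45

Baby-step giant-step with step n = ⌈√59⌉ = 8.
Baby steps 6^j mod 59 (j:value) for j=0..7: 0:1, 1:6, 2:36, 3:39, 4:57, 5:47, 6:46, 7:40.
Giant-step multiplier: 6^(-8) ≡ 6^(58-8) = 6^50 ≡ 15 (mod 59).
Giant steps γ_i = 43·15^i mod 59: γ_0=43, γ_1=55, γ_2=58, γ_3=44, γ_4=11, γ_5=47 (in table at j=5).
x = i·n + j = 5·8 + 5 = 45.
Check: 6^45 ≡ 43 (mod 59).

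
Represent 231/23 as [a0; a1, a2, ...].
[10; 23]

Euclidean algorithm steps:
231 = 10 × 23 + 1
23 = 23 × 1 + 0
Continued fraction: [10; 23]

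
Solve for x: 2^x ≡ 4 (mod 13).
2

Baby-step giant-step with step n = ⌈√13⌉ = 4.
Baby steps 2^j mod 13 (j:value) for j=0..3: 0:1, 1:2, 2:4, 3:8.
h = 4 is already in the table at j=2, so x = 2.
Check: 2^2 ≡ 4 (mod 13).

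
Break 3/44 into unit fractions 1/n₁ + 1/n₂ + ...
1/15 + 1/660

Greedy algorithm:
3/44: ceiling(44/3) = 15, use 1/15
1/660: ceiling(660/1) = 660, use 1/660
Result: 3/44 = 1/15 + 1/660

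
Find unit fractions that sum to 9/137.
1/16 + 1/314 + 1/114715 + 1/39478478960

Greedy algorithm:
9/137: ceiling(137/9) = 16, use 1/16
7/2192: ceiling(2192/7) = 314, use 1/314
3/344144: ceiling(344144/3) = 114715, use 1/114715
1/39478478960: ceiling(39478478960/1) = 39478478960, use 1/39478478960
Result: 9/137 = 1/16 + 1/314 + 1/114715 + 1/39478478960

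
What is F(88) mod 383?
147

Matrix identity: Q^n = [[F_(n+1), F_n], [F_n, F_(n-1)]] with Q = [[1,1],[1,0]].
n = 88 = 1011000₂. Square-and-multiply, entries mod 383:
Q^1 = [[1,1],[1,0]]
Q^2 = (Q^1)² = [[2,1],[1,1]]
Q^5 = (Q^2)²·Q = [[8,5],[5,3]]
Q^11 = (Q^5)²·Q = [[144,89],[89,55]]
Q^22 = (Q^11)² = [[315,93],[93,222]]
Q^44 = (Q^22)² = [[251,151],[151,100]]
Q^88 = (Q^44)² = [[10,147],[147,246]]
F_88 mod 383 = Q^88[0][1] = 147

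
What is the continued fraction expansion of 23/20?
[1; 6, 1, 2]

Euclidean algorithm steps:
23 = 1 × 20 + 3
20 = 6 × 3 + 2
3 = 1 × 2 + 1
2 = 2 × 1 + 0
Continued fraction: [1; 6, 1, 2]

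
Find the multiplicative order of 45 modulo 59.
29

59 is prime, so ord(45) divides φ(59) = 58.
Divisors of 58: 1, 2, 29, 58.
Repeated squaring: 45^1 ≡ 45, 45^2 ≡ 19, 45^4 ≡ 7, 45^8 ≡ 49, 45^16 ≡ 41, 45^32 ≡ 29 (mod 59).
Test 45^d mod 59 for each divisor d in increasing order:
45^1 ≡ 45
45^2 ≡ 19
45^29 = 45^16·45^8·45^4·45^1 ≡ 1  ← first divisor giving 1
The order is 29.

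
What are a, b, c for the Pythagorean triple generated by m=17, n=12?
(145, 408, 433)

Euclid's formula: a = m² - n², b = 2mn, c = m² + n²
m = 17, n = 12
a = 17² - 12² = 289 - 144 = 145
b = 2 × 17 × 12 = 408
c = 17² + 12² = 289 + 144 = 433
Verification: 145² + 408² = 21025 + 166464 = 187489 = 433² ✓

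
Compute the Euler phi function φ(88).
40

88 = 2^3 × 11
φ(n) = n × ∏(1 - 1/p) for each prime p dividing n
φ(88) = 88 × (1 - 1/2) × (1 - 1/11) = 40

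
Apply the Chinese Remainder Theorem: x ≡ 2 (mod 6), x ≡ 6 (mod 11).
50

Using Chinese Remainder Theorem:
M = 6 × 11 = 66
M1 = 11, M2 = 6
y1 = 11^(-1) mod 6 = 5
y2 = 6^(-1) mod 11 = 2
x = (2×11×5 + 6×6×2) mod 66 = 50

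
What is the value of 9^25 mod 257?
18

Repeated squaring. Binary of 25 = 11001.
9^1 ≡ 9 (mod 257); 9^2 ≡ 81 (mod 257); 9^4 ≡ 136 (mod 257); 9^8 ≡ 249 (mod 257); 9^16 ≡ 64 (mod 257)
9^25 = 9^1 × 9^8 × 9^16 ≡ 18 (mod 257)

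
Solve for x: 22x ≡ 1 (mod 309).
295

gcd(22, 309) = 1, so the inverse exists.
Extended Euclidean algorithm on (309, 22):
309 = 14 × 22 + 1  ⟹  1 = (1)·309 + (-14)·22
So (-14)·22 ≡ 1 (mod 309), i.e. 22^(-1) ≡ -14 ≡ 295 (mod 309).
Check: 22 × 295 = 6490 ≡ 1 (mod 309)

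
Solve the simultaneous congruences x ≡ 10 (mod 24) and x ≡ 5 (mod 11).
82

Using Chinese Remainder Theorem:
M = 24 × 11 = 264
M1 = 11, M2 = 24
y1 = 11^(-1) mod 24 = 11
y2 = 24^(-1) mod 11 = 6
x = (10×11×11 + 5×24×6) mod 264 = 82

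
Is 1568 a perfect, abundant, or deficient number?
abundant

Proper divisors of 1568: sum = 1 + 2 + 4 + 7 + 8 + 14 + 16 + 28 + ... + 196 + 224 + 392 + 784 (17 divisors) = 2023
Since 2023 > 1568, 1568 is abundant.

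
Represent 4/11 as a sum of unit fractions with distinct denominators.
1/3 + 1/33

Greedy algorithm:
4/11: ceiling(11/4) = 3, use 1/3
1/33: ceiling(33/1) = 33, use 1/33
Result: 4/11 = 1/3 + 1/33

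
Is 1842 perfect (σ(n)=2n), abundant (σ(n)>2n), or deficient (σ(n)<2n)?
abundant

Proper divisors of 1842: sum = 1 + 2 + 3 + 6 + 307 + 614 + 921 = 1854
Since 1854 > 1842, 1842 is abundant.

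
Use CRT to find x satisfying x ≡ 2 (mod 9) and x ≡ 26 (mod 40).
146

Using Chinese Remainder Theorem:
M = 9 × 40 = 360
M1 = 40, M2 = 9
y1 = 40^(-1) mod 9 = 7
y2 = 9^(-1) mod 40 = 9
x = (2×40×7 + 26×9×9) mod 360 = 146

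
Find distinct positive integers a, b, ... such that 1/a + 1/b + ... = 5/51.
1/11 + 1/141 + 1/26367

Greedy algorithm:
5/51: ceiling(51/5) = 11, use 1/11
4/561: ceiling(561/4) = 141, use 1/141
1/26367: ceiling(26367/1) = 26367, use 1/26367
Result: 5/51 = 1/11 + 1/141 + 1/26367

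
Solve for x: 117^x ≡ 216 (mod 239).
224

Baby-step giant-step with step n = ⌈√239⌉ = 16.
Baby steps 117^j mod 239 (j:value) for j=0..15: 0:1, 1:117, 2:66, 3:74, 4:54, 5:104, 6:218, 7:172, 8:48, 9:119, 10:61, 11:206, 12:202, 13:212, 14:187, 15:130.
Giant-step multiplier: 117^(-16) ≡ 117^(238-16) = 117^222 ≡ 25 (mod 239).
Giant steps γ_i = 216·25^i mod 239: γ_0=216, γ_1=142, γ_2=204, γ_3=81, γ_4=113, γ_5=196, γ_6=120, γ_7=132, γ_8=193, γ_9=45, γ_10=169, γ_11=162, γ_12=226, γ_13=153, γ_14=1 (in table at j=0).
x = i·n + j = 14·16 + 0 = 224.
Check: 117^224 ≡ 216 (mod 239).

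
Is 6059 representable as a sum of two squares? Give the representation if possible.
Not possible

Factorization: 6059 = 73 × 83
By Fermat: n is sum of two squares iff every prime p ≡ 3 (mod 4) appears to even power.
Prime(s) ≡ 3 (mod 4) with odd exponent: [(83, 1)]
Therefore 6059 cannot be expressed as a² + b².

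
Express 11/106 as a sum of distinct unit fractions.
1/10 + 1/265

Greedy algorithm:
11/106: ceiling(106/11) = 10, use 1/10
1/265: ceiling(265/1) = 265, use 1/265
Result: 11/106 = 1/10 + 1/265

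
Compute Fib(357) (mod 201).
11

Matrix identity: Q^n = [[F_(n+1), F_n], [F_n, F_(n-1)]] with Q = [[1,1],[1,0]].
n = 357 = 101100101₂. Square-and-multiply, entries mod 201:
Q^1 = [[1,1],[1,0]]
Q^2 = (Q^1)² = [[2,1],[1,1]]
Q^5 = (Q^2)²·Q = [[8,5],[5,3]]
Q^11 = (Q^5)²·Q = [[144,89],[89,55]]
Q^22 = (Q^11)² = [[115,23],[23,92]]
Q^44 = (Q^22)² = [[86,138],[138,149]]
Q^89 = (Q^44)²·Q = [[178,109],[109,69]]
Q^178 = (Q^89)² = [[149,190],[190,160]]
Q^357 = (Q^178)²·Q = [[29,11],[11,18]]
F_357 mod 201 = Q^357[0][1] = 11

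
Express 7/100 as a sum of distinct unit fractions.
1/15 + 1/300

Greedy algorithm:
7/100: ceiling(100/7) = 15, use 1/15
1/300: ceiling(300/1) = 300, use 1/300
Result: 7/100 = 1/15 + 1/300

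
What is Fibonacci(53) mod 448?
229

Matrix identity: Q^n = [[F_(n+1), F_n], [F_n, F_(n-1)]] with Q = [[1,1],[1,0]].
n = 53 = 110101₂. Square-and-multiply, entries mod 448:
Q^1 = [[1,1],[1,0]]
Q^3 = (Q^1)²·Q = [[3,2],[2,1]]
Q^6 = (Q^3)² = [[13,8],[8,5]]
Q^13 = (Q^6)²·Q = [[377,233],[233,144]]
Q^26 = (Q^13)² = [[194,433],[433,209]]
Q^53 = (Q^26)²·Q = [[8,229],[229,227]]
F_53 mod 448 = Q^53[0][1] = 229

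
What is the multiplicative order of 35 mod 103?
102

103 is prime, so ord(35) divides φ(103) = 102.
Divisors of 102: 1, 2, 3, 6, 17, 34, 51, 102.
Repeated squaring: 35^1 ≡ 35, 35^2 ≡ 92, 35^4 ≡ 18, 35^8 ≡ 15, 35^16 ≡ 19, 35^32 ≡ 52, 35^64 ≡ 26 (mod 103).
Test 35^d mod 103 for each divisor d in increasing order:
35^1 ≡ 35
35^2 ≡ 92
35^3 = 35^2·35^1 ≡ 27
35^6 = 35^4·35^2 ≡ 8
35^17 = 35^16·35^1 ≡ 47
35^34 = 35^32·35^2 ≡ 46
35^51 = 35^32·35^16·35^2·35^1 ≡ 102
35^102 = 35^64·35^32·35^4·35^2 ≡ 1  ← first divisor giving 1
The order is 102.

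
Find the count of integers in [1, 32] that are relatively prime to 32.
16

32 = 2^5
φ(n) = n × ∏(1 - 1/p) for each prime p dividing n
φ(32) = 32 × (1 - 1/2) = 16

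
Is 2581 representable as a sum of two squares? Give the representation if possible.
9² + 50² (a=9, b=50)

Factorization: 2581 = 29 × 89
By Fermat: n is sum of two squares iff every prime p ≡ 3 (mod 4) appears to even power.
All primes ≡ 3 (mod 4) appear to even power.
Search a = 0, 1, 2, … for 2581 - a² a perfect square: first hit at a = 9: 2581 - 81 = 2500 = 50².
2581 = 9² + 50² = 81 + 2500 ✓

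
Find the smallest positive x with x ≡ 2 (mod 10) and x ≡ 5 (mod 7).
12

Using Chinese Remainder Theorem:
M = 10 × 7 = 70
M1 = 7, M2 = 10
y1 = 7^(-1) mod 10 = 3
y2 = 10^(-1) mod 7 = 5
x = (2×7×3 + 5×10×5) mod 70 = 12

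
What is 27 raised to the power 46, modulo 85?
59

Repeated squaring. Binary of 46 = 101110.
27^1 ≡ 27 (mod 85); 27^2 ≡ 49 (mod 85); 27^4 ≡ 21 (mod 85); 27^8 ≡ 16 (mod 85); 27^16 ≡ 1 (mod 85); 27^32 ≡ 1 (mod 85)
27^46 = 27^2 × 27^4 × 27^8 × 27^32 ≡ 59 (mod 85)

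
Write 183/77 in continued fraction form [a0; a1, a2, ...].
[2; 2, 1, 1, 1, 9]

Euclidean algorithm steps:
183 = 2 × 77 + 29
77 = 2 × 29 + 19
29 = 1 × 19 + 10
19 = 1 × 10 + 9
10 = 1 × 9 + 1
9 = 9 × 1 + 0
Continued fraction: [2; 2, 1, 1, 1, 9]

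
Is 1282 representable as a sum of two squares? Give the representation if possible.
21² + 29² (a=21, b=29)

Factorization: 1282 = 2 × 641
By Fermat: n is sum of two squares iff every prime p ≡ 3 (mod 4) appears to even power.
All primes ≡ 3 (mod 4) appear to even power.
Search a = 0, 1, 2, … for 1282 - a² a perfect square: first hit at a = 21: 1282 - 441 = 841 = 29².
1282 = 21² + 29² = 441 + 841 ✓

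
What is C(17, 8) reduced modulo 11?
0

Using Lucas' theorem:
Write n=17 and k=8 in base 11:
n in base 11: [1, 6]
k in base 11: [0, 8]
C(17,8) mod 11 = ∏ C(n_i, k_i) mod 11
Digit binomials (mod 11): C(1,0) = 1; C(6,8) = 0 (k_i > n_i)
Product: 1 × 0 = 0 ≡ 0 (mod 11)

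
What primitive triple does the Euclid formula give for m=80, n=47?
(4191, 7520, 8609)

Euclid's formula: a = m² - n², b = 2mn, c = m² + n²
m = 80, n = 47
a = 80² - 47² = 6400 - 2209 = 4191
b = 2 × 80 × 47 = 7520
c = 80² + 47² = 6400 + 2209 = 8609
Verification: 4191² + 7520² = 17564481 + 56550400 = 74114881 = 8609² ✓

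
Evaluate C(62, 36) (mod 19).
0

Using Lucas' theorem:
Write n=62 and k=36 in base 19:
n in base 19: [3, 5]
k in base 19: [1, 17]
C(62,36) mod 19 = ∏ C(n_i, k_i) mod 19
Digit binomials (mod 19): C(3,1) = 3; C(5,17) = 0 (k_i > n_i)
Product: 3 × 0 = 0 ≡ 0 (mod 19)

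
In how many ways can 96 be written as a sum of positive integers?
118114304

p(n) counts ways to write n as a sum of positive integers (order ignored).
Euler's pentagonal recurrence: p(k) = p(k-1) + p(k-2) - p(k-5) - p(k-7) + p(k-12) + p(k-15) - ... (offsets j(3j∓1)/2, signs ++--, p(0)=1, p(<0)=0).
DP table for k = 0..95: p(0)=1, p(1)=1, p(2)=2, p(3)=3, p(4)=5, p(5)=7, p(6)=11, p(7)=15, p(8)=22, p(9)=30, p(10)=42, p(11)=56, p(12)=77, p(13)=101, p(14)=135, p(15)=176, p(16)=231, p(17)=297, p(18)=385, p(19)=490, p(20)=627, p(21)=792, p(22)=1002, p(23)=1255, p(24)=1575, p(25)=1958, p(26)=2436, p(27)=3010, p(28)=3718, p(29)=4565, p(30)=5604, p(31)=6842, p(32)=8349, p(33)=10143, p(34)=12310, p(35)=14883, p(36)=17977, p(37)=21637, p(38)=26015, p(39)=31185, p(40)=37338, p(41)=44583, p(42)=53174, p(43)=63261, p(44)=75175, p(45)=89134, p(46)=105558, p(47)=124754, p(48)=147273, p(49)=173525, p(50)=204226, p(51)=239943, p(52)=281589, p(53)=329931, p(54)=386155, p(55)=451276, p(56)=526823, p(57)=614154, p(58)=715220, p(59)=831820, p(60)=966467, p(61)=1121505, p(62)=1300156, p(63)=1505499, p(64)=1741630, p(65)=2012558, p(66)=2323520, p(67)=2679689, p(68)=3087735, p(69)=3554345, p(70)=4087968, p(71)=4697205, p(72)=5392783, p(73)=6185689, p(74)=7089500, p(75)=8118264, p(76)=9289091, p(77)=10619863, p(78)=12132164, p(79)=13848650, p(80)=15796476, p(81)=18004327, p(82)=20506255, p(83)=23338469, p(84)=26543660, p(85)=30167357, p(86)=34262962, p(87)=38887673, p(88)=44108109, p(89)=49995925, p(90)=56634173, p(91)=64112359, p(92)=72533807, p(93)=82010177, p(94)=92669720, p(95)=104651419.
Final step: p(96) = p(95) + p(94) - p(91) - p(89) + p(84) + p(81) - p(74) - p(70) + p(61) + p(56) - p(45) - p(39) + p(26) + p(19) - p(4)
= 104651419 + 92669720 - 64112359 - 49995925 + 26543660 + 18004327 - 7089500 - 4087968 + 1121505 + 526823 - 89134 - 31185 + 2436 + 490 - 5
= 118114304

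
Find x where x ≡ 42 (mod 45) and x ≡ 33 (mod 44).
1617

Using Chinese Remainder Theorem:
M = 45 × 44 = 1980
M1 = 44, M2 = 45
y1 = 44^(-1) mod 45 = 44
y2 = 45^(-1) mod 44 = 1
x = (42×44×44 + 33×45×1) mod 1980 = 1617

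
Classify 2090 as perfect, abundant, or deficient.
abundant

Proper divisors of 2090: sum = 1 + 2 + 5 + 10 + 11 + 19 + 22 + 38 + 55 + 95 + 110 + 190 + 209 + 418 + 1045 = 2230
Since 2230 > 2090, 2090 is abundant.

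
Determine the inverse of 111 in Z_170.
121

gcd(111, 170) = 1, so the inverse exists.
Extended Euclidean algorithm on (170, 111):
170 = 1 × 111 + 59  ⟹  59 = (1)·170 + (-1)·111
111 = 1 × 59 + 52  ⟹  52 = (-1)·170 + (2)·111
59 = 1 × 52 + 7  ⟹  7 = (2)·170 + (-3)·111
52 = 7 × 7 + 3  ⟹  3 = (-15)·170 + (23)·111
7 = 2 × 3 + 1  ⟹  1 = (32)·170 + (-49)·111
So (-49)·111 ≡ 1 (mod 170), i.e. 111^(-1) ≡ -49 ≡ 121 (mod 170).
Check: 111 × 121 = 13431 ≡ 1 (mod 170)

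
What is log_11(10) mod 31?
28

Baby-step giant-step with step n = ⌈√31⌉ = 6.
Baby steps 11^j mod 31 (j:value) for j=0..5: 0:1, 1:11, 2:28, 3:29, 4:9, 5:6.
Giant-step multiplier: 11^(-6) ≡ 11^(30-6) = 11^24 ≡ 8 (mod 31).
Giant steps γ_i = 10·8^i mod 31: γ_0=10, γ_1=18, γ_2=20, γ_3=5, γ_4=9 (in table at j=4).
x = i·n + j = 4·6 + 4 = 28.
Check: 11^28 ≡ 10 (mod 31).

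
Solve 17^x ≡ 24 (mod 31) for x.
19

Baby-step giant-step with step n = ⌈√31⌉ = 6.
Baby steps 17^j mod 31 (j:value) for j=0..5: 0:1, 1:17, 2:10, 3:15, 4:7, 5:26.
Giant-step multiplier: 17^(-6) ≡ 17^(30-6) = 17^24 ≡ 4 (mod 31).
Giant steps γ_i = 24·4^i mod 31: γ_0=24, γ_1=3, γ_2=12, γ_3=17 (in table at j=1).
x = i·n + j = 3·6 + 1 = 19.
Check: 17^19 ≡ 24 (mod 31).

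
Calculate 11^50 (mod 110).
11

Repeated squaring. Binary of 50 = 110010.
11^1 ≡ 11 (mod 110); 11^2 ≡ 11 (mod 110); 11^4 ≡ 11 (mod 110); 11^8 ≡ 11 (mod 110); 11^16 ≡ 11 (mod 110); 11^32 ≡ 11 (mod 110)
11^50 = 11^2 × 11^16 × 11^32 ≡ 11 (mod 110)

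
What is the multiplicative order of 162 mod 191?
95

191 is prime, so ord(162) divides φ(191) = 190.
Divisors of 190: 1, 2, 5, 10, 19, 38, 95, 190.
Repeated squaring: 162^1 ≡ 162, 162^2 ≡ 77, 162^4 ≡ 8, 162^8 ≡ 64, 162^16 ≡ 85, 162^32 ≡ 158, 162^64 ≡ 134, 162^128 ≡ 2 (mod 191).
Test 162^d mod 191 for each divisor d in increasing order:
162^1 ≡ 162
162^2 ≡ 77
162^5 = 162^4·162^1 ≡ 150
162^10 = 162^8·162^2 ≡ 153
162^19 = 162^16·162^2·162^1 ≡ 49
162^38 = 162^32·162^4·162^2 ≡ 109
162^95 = 162^64·162^16·162^8·162^4·162^2·162^1 ≡ 1  ← first divisor giving 1
The order is 95.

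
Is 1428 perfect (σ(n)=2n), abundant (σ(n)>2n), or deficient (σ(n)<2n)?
abundant

Proper divisors of 1428: sum = 1 + 2 + 3 + 4 + 6 + 7 + 12 + 14 + ... + 238 + 357 + 476 + 714 (23 divisors) = 2604
Since 2604 > 1428, 1428 is abundant.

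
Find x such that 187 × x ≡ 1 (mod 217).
94

gcd(187, 217) = 1, so the inverse exists.
Extended Euclidean algorithm on (217, 187):
217 = 1 × 187 + 30  ⟹  30 = (1)·217 + (-1)·187
187 = 6 × 30 + 7  ⟹  7 = (-6)·217 + (7)·187
30 = 4 × 7 + 2  ⟹  2 = (25)·217 + (-29)·187
7 = 3 × 2 + 1  ⟹  1 = (-81)·217 + (94)·187
So (94)·187 ≡ 1 (mod 217), i.e. 187^(-1) ≡ 94 (mod 217).
Check: 187 × 94 = 17578 ≡ 1 (mod 217)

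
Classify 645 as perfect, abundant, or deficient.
deficient

Proper divisors of 645: sum = 1 + 3 + 5 + 15 + 43 + 129 + 215 = 411
Since 411 < 645, 645 is deficient.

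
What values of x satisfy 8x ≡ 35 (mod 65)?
x ≡ 45 (mod 65)

gcd(8, 65) = 1, which divides 35, so solutions exist.
Find 8^(-1) mod 65 by the extended Euclidean algorithm:
65 = 8 × 8 + 1  ⟹  1 = (1)·65 + (-8)·8
So (-8)·8 ≡ 1 (mod 65), i.e. 8^(-1) ≡ -8 ≡ 57 (mod 65).
x ≡ 57 × 35 = 1995 ≡ 45 (mod 65).
Check: 8 × 45 = 360 ≡ 35 (mod 65).
Unique solution: x ≡ 45 (mod 65)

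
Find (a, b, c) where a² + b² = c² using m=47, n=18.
(1885, 1692, 2533)

Euclid's formula: a = m² - n², b = 2mn, c = m² + n²
m = 47, n = 18
a = 47² - 18² = 2209 - 324 = 1885
b = 2 × 47 × 18 = 1692
c = 47² + 18² = 2209 + 324 = 2533
Verification: 1885² + 1692² = 3553225 + 2862864 = 6416089 = 2533² ✓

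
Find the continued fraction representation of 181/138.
[1; 3, 4, 1, 3, 2]

Euclidean algorithm steps:
181 = 1 × 138 + 43
138 = 3 × 43 + 9
43 = 4 × 9 + 7
9 = 1 × 7 + 2
7 = 3 × 2 + 1
2 = 2 × 1 + 0
Continued fraction: [1; 3, 4, 1, 3, 2]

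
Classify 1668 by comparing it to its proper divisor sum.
abundant

Proper divisors of 1668: sum = 1 + 2 + 3 + 4 + 6 + 12 + 139 + 278 + 417 + 556 + 834 = 2252
Since 2252 > 1668, 1668 is abundant.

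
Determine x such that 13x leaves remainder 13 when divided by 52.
x ≡ 1 (mod 4)

gcd(13, 52) = 13, which divides 13, so solutions exist.
Divide through by 13: x ≡ 1 (mod 4).
The coefficient of x is now 1, so x ≡ 1 (mod 4).
Check: 13 × 1 = 13 ≡ 13 (mod 52).
x ≡ 1 (mod 4), giving 13 solutions mod 52.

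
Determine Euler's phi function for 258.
84

258 = 2 × 3 × 43
φ(n) = n × ∏(1 - 1/p) for each prime p dividing n
φ(258) = 258 × (1 - 1/2) × (1 - 1/3) × (1 - 1/43) = 84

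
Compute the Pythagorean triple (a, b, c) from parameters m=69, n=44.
(2825, 6072, 6697)

Euclid's formula: a = m² - n², b = 2mn, c = m² + n²
m = 69, n = 44
a = 69² - 44² = 4761 - 1936 = 2825
b = 2 × 69 × 44 = 6072
c = 69² + 44² = 4761 + 1936 = 6697
Verification: 2825² + 6072² = 7980625 + 36869184 = 44849809 = 6697² ✓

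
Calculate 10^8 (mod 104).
48

Repeated squaring. Binary of 8 = 1000.
10^1 ≡ 10 (mod 104); 10^2 ≡ 100 (mod 104); 10^4 ≡ 16 (mod 104); 10^8 ≡ 48 (mod 104)
10^8 = 10^8 ≡ 48 (mod 104)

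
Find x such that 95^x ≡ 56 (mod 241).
37

Baby-step giant-step with step n = ⌈√241⌉ = 16.
Baby steps 95^j mod 241 (j:value) for j=0..15: 0:1, 1:95, 2:108, 3:138, 4:96, 5:203, 6:5, 7:234, 8:58, 9:208, 10:239, 11:51, 12:25, 13:206, 14:49, 15:76.
Giant-step multiplier: 95^(-16) ≡ 95^(240-16) = 95^224 ≡ 24 (mod 241).
Giant steps γ_i = 56·24^i mod 241: γ_0=56, γ_1=139, γ_2=203 (in table at j=5).
x = i·n + j = 2·16 + 5 = 37.
Check: 95^37 ≡ 56 (mod 241).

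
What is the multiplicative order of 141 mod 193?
192

193 is prime, so ord(141) divides φ(193) = 192.
Divisors of 192: 1, 2, 3, 4, 6, 8, 12, 16, 24, 32, 48, 64, 96, 192.
Repeated squaring: 141^1 ≡ 141, 141^2 ≡ 2, 141^4 ≡ 4, 141^8 ≡ 16, 141^16 ≡ 63, 141^32 ≡ 109, 141^64 ≡ 108, 141^128 ≡ 84 (mod 193).
Test 141^d mod 193 for each divisor d in increasing order:
141^1 ≡ 141
141^2 ≡ 2
141^3 = 141^2·141^1 ≡ 89
141^4 ≡ 4
141^6 = 141^4·141^2 ≡ 8
141^8 ≡ 16
141^12 = 141^8·141^4 ≡ 64
141^16 ≡ 63
141^24 = 141^16·141^8 ≡ 43
141^32 ≡ 109
141^48 = 141^32·141^16 ≡ 112
141^64 ≡ 108
141^96 = 141^64·141^32 ≡ 192
141^192 = 141^128·141^64 ≡ 1  ← first divisor giving 1
The order is 192.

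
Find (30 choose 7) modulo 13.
0

Using Lucas' theorem:
Write n=30 and k=7 in base 13:
n in base 13: [2, 4]
k in base 13: [0, 7]
C(30,7) mod 13 = ∏ C(n_i, k_i) mod 13
Digit binomials (mod 13): C(2,0) = 1; C(4,7) = 0 (k_i > n_i)
Product: 1 × 0 = 0 ≡ 0 (mod 13)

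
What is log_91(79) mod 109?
85

Baby-step giant-step with step n = ⌈√109⌉ = 11.
Baby steps 91^j mod 109 (j:value) for j=0..10: 0:1, 1:91, 2:106, 3:54, 4:9, 5:56, 6:82, 7:50, 8:81, 9:68, 10:84.
Giant-step multiplier: 91^(-11) ≡ 91^(108-11) = 91^97 ≡ 39 (mod 109).
Giant steps γ_i = 79·39^i mod 109: γ_0=79, γ_1=29, γ_2=41, γ_3=73, γ_4=13, γ_5=71, γ_6=44, γ_7=81 (in table at j=8).
x = i·n + j = 7·11 + 8 = 85.
Check: 91^85 ≡ 79 (mod 109).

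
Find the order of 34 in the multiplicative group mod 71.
14

71 is prime, so ord(34) divides φ(71) = 70.
Divisors of 70: 1, 2, 5, 7, 10, 14, 35, 70.
Repeated squaring: 34^1 ≡ 34, 34^2 ≡ 20, 34^4 ≡ 45, 34^8 ≡ 37, 34^16 ≡ 20, 34^32 ≡ 45, 34^64 ≡ 37 (mod 71).
Test 34^d mod 71 for each divisor d in increasing order:
34^1 ≡ 34
34^2 ≡ 20
34^5 = 34^4·34^1 ≡ 39
34^7 = 34^4·34^2·34^1 ≡ 70
34^10 = 34^8·34^2 ≡ 30
34^14 = 34^8·34^4·34^2 ≡ 1  ← first divisor giving 1
The order is 14.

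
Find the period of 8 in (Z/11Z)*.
10

11 is prime, so ord(8) divides φ(11) = 10.
Divisors of 10: 1, 2, 5, 10.
Repeated squaring: 8^1 ≡ 8, 8^2 ≡ 9, 8^4 ≡ 4, 8^8 ≡ 5 (mod 11).
Test 8^d mod 11 for each divisor d in increasing order:
8^1 ≡ 8
8^2 ≡ 9
8^5 = 8^4·8^1 ≡ 10
8^10 = 8^8·8^2 ≡ 1  ← first divisor giving 1
The order is 10.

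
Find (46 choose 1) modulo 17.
12

Using Lucas' theorem:
Write n=46 and k=1 in base 17:
n in base 17: [2, 12]
k in base 17: [0, 1]
C(46,1) mod 17 = ∏ C(n_i, k_i) mod 17
Digit binomials (mod 17): C(2,0) = 1; C(12,1) = 12
Product: 1 × 12 = 12 ≡ 12 (mod 17)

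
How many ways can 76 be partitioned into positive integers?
9289091

p(n) counts ways to write n as a sum of positive integers (order ignored).
Euler's pentagonal recurrence: p(k) = p(k-1) + p(k-2) - p(k-5) - p(k-7) + p(k-12) + p(k-15) - ... (offsets j(3j∓1)/2, signs ++--, p(0)=1, p(<0)=0).
DP table for k = 0..75: p(0)=1, p(1)=1, p(2)=2, p(3)=3, p(4)=5, p(5)=7, p(6)=11, p(7)=15, p(8)=22, p(9)=30, p(10)=42, p(11)=56, p(12)=77, p(13)=101, p(14)=135, p(15)=176, p(16)=231, p(17)=297, p(18)=385, p(19)=490, p(20)=627, p(21)=792, p(22)=1002, p(23)=1255, p(24)=1575, p(25)=1958, p(26)=2436, p(27)=3010, p(28)=3718, p(29)=4565, p(30)=5604, p(31)=6842, p(32)=8349, p(33)=10143, p(34)=12310, p(35)=14883, p(36)=17977, p(37)=21637, p(38)=26015, p(39)=31185, p(40)=37338, p(41)=44583, p(42)=53174, p(43)=63261, p(44)=75175, p(45)=89134, p(46)=105558, p(47)=124754, p(48)=147273, p(49)=173525, p(50)=204226, p(51)=239943, p(52)=281589, p(53)=329931, p(54)=386155, p(55)=451276, p(56)=526823, p(57)=614154, p(58)=715220, p(59)=831820, p(60)=966467, p(61)=1121505, p(62)=1300156, p(63)=1505499, p(64)=1741630, p(65)=2012558, p(66)=2323520, p(67)=2679689, p(68)=3087735, p(69)=3554345, p(70)=4087968, p(71)=4697205, p(72)=5392783, p(73)=6185689, p(74)=7089500, p(75)=8118264.
Final step: p(76) = p(75) + p(74) - p(71) - p(69) + p(64) + p(61) - p(54) - p(50) + p(41) + p(36) - p(25) - p(19) + p(6)
= 8118264 + 7089500 - 4697205 - 3554345 + 1741630 + 1121505 - 386155 - 204226 + 44583 + 17977 - 1958 - 490 + 11
= 9289091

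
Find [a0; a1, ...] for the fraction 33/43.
[0; 1, 3, 3, 3]

Euclidean algorithm steps:
33 = 0 × 43 + 33
43 = 1 × 33 + 10
33 = 3 × 10 + 3
10 = 3 × 3 + 1
3 = 3 × 1 + 0
Continued fraction: [0; 1, 3, 3, 3]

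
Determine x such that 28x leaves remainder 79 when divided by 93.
x ≡ 46 (mod 93)

gcd(28, 93) = 1, which divides 79, so solutions exist.
Find 28^(-1) mod 93 by the extended Euclidean algorithm:
93 = 3 × 28 + 9  ⟹  9 = (1)·93 + (-3)·28
28 = 3 × 9 + 1  ⟹  1 = (-3)·93 + (10)·28
So (10)·28 ≡ 1 (mod 93), i.e. 28^(-1) ≡ 10 (mod 93).
x ≡ 10 × 79 = 790 ≡ 46 (mod 93).
Check: 28 × 46 = 1288 ≡ 79 (mod 93).
Unique solution: x ≡ 46 (mod 93)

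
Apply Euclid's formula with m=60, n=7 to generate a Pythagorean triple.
(3551, 840, 3649)

Euclid's formula: a = m² - n², b = 2mn, c = m² + n²
m = 60, n = 7
a = 60² - 7² = 3600 - 49 = 3551
b = 2 × 60 × 7 = 840
c = 60² + 7² = 3600 + 49 = 3649
Verification: 3551² + 840² = 12609601 + 705600 = 13315201 = 3649² ✓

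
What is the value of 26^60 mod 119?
50

Repeated squaring. Binary of 60 = 111100.
26^1 ≡ 26 (mod 119); 26^2 ≡ 81 (mod 119); 26^4 ≡ 16 (mod 119); 26^8 ≡ 18 (mod 119); 26^16 ≡ 86 (mod 119); 26^32 ≡ 18 (mod 119)
26^60 = 26^4 × 26^8 × 26^16 × 26^32 ≡ 50 (mod 119)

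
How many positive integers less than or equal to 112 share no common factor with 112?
48

112 = 2^4 × 7
φ(n) = n × ∏(1 - 1/p) for each prime p dividing n
φ(112) = 112 × (1 - 1/2) × (1 - 1/7) = 48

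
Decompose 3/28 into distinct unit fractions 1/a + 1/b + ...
1/10 + 1/140

Greedy algorithm:
3/28: ceiling(28/3) = 10, use 1/10
1/140: ceiling(140/1) = 140, use 1/140
Result: 3/28 = 1/10 + 1/140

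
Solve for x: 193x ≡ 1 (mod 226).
89

gcd(193, 226) = 1, so the inverse exists.
Extended Euclidean algorithm on (226, 193):
226 = 1 × 193 + 33  ⟹  33 = (1)·226 + (-1)·193
193 = 5 × 33 + 28  ⟹  28 = (-5)·226 + (6)·193
33 = 1 × 28 + 5  ⟹  5 = (6)·226 + (-7)·193
28 = 5 × 5 + 3  ⟹  3 = (-35)·226 + (41)·193
5 = 1 × 3 + 2  ⟹  2 = (41)·226 + (-48)·193
3 = 1 × 2 + 1  ⟹  1 = (-76)·226 + (89)·193
So (89)·193 ≡ 1 (mod 226), i.e. 193^(-1) ≡ 89 (mod 226).
Check: 193 × 89 = 17177 ≡ 1 (mod 226)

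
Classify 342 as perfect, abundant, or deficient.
abundant

Proper divisors of 342: sum = 1 + 2 + 3 + 6 + 9 + 18 + 19 + 38 + 57 + 114 + 171 = 438
Since 438 > 342, 342 is abundant.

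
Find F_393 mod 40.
18

Matrix identity: Q^n = [[F_(n+1), F_n], [F_n, F_(n-1)]] with Q = [[1,1],[1,0]].
n = 393 = 110001001₂. Square-and-multiply, entries mod 40:
Q^1 = [[1,1],[1,0]]
Q^3 = (Q^1)²·Q = [[3,2],[2,1]]
Q^6 = (Q^3)² = [[13,8],[8,5]]
Q^12 = (Q^6)² = [[33,24],[24,9]]
Q^24 = (Q^12)² = [[25,8],[8,17]]
Q^49 = (Q^24)²·Q = [[25,9],[9,16]]
Q^98 = (Q^49)² = [[26,9],[9,17]]
Q^196 = (Q^98)² = [[37,27],[27,10]]
Q^393 = (Q^196)²·Q = [[7,18],[18,29]]
F_393 mod 40 = Q^393[0][1] = 18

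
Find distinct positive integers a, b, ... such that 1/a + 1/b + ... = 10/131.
1/14 + 1/204 + 1/187068

Greedy algorithm:
10/131: ceiling(131/10) = 14, use 1/14
9/1834: ceiling(1834/9) = 204, use 1/204
1/187068: ceiling(187068/1) = 187068, use 1/187068
Result: 10/131 = 1/14 + 1/204 + 1/187068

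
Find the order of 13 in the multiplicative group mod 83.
82

83 is prime, so ord(13) divides φ(83) = 82.
Divisors of 82: 1, 2, 41, 82.
Repeated squaring: 13^1 ≡ 13, 13^2 ≡ 3, 13^4 ≡ 9, 13^8 ≡ 81, 13^16 ≡ 4, 13^32 ≡ 16, 13^64 ≡ 7 (mod 83).
Test 13^d mod 83 for each divisor d in increasing order:
13^1 ≡ 13
13^2 ≡ 3
13^41 = 13^32·13^8·13^1 ≡ 82
13^82 = 13^64·13^16·13^2 ≡ 1  ← first divisor giving 1
The order is 82.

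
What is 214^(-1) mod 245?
79

gcd(214, 245) = 1, so the inverse exists.
Extended Euclidean algorithm on (245, 214):
245 = 1 × 214 + 31  ⟹  31 = (1)·245 + (-1)·214
214 = 6 × 31 + 28  ⟹  28 = (-6)·245 + (7)·214
31 = 1 × 28 + 3  ⟹  3 = (7)·245 + (-8)·214
28 = 9 × 3 + 1  ⟹  1 = (-69)·245 + (79)·214
So (79)·214 ≡ 1 (mod 245), i.e. 214^(-1) ≡ 79 (mod 245).
Check: 214 × 79 = 16906 ≡ 1 (mod 245)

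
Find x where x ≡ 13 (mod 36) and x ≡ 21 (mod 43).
193

Using Chinese Remainder Theorem:
M = 36 × 43 = 1548
M1 = 43, M2 = 36
y1 = 43^(-1) mod 36 = 31
y2 = 36^(-1) mod 43 = 6
x = (13×43×31 + 21×36×6) mod 1548 = 193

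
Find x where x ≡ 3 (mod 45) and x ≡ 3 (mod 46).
3

Using Chinese Remainder Theorem:
M = 45 × 46 = 2070
M1 = 46, M2 = 45
y1 = 46^(-1) mod 45 = 1
y2 = 45^(-1) mod 46 = 45
x = (3×46×1 + 3×45×45) mod 2070 = 3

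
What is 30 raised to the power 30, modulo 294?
246

Repeated squaring. Binary of 30 = 11110.
30^1 ≡ 30 (mod 294); 30^2 ≡ 18 (mod 294); 30^4 ≡ 30 (mod 294); 30^8 ≡ 18 (mod 294); 30^16 ≡ 30 (mod 294)
30^30 = 30^2 × 30^4 × 30^8 × 30^16 ≡ 246 (mod 294)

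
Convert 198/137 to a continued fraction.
[1; 2, 4, 15]

Euclidean algorithm steps:
198 = 1 × 137 + 61
137 = 2 × 61 + 15
61 = 4 × 15 + 1
15 = 15 × 1 + 0
Continued fraction: [1; 2, 4, 15]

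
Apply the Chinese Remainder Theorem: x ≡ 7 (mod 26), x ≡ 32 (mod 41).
319

Using Chinese Remainder Theorem:
M = 26 × 41 = 1066
M1 = 41, M2 = 26
y1 = 41^(-1) mod 26 = 7
y2 = 26^(-1) mod 41 = 30
x = (7×41×7 + 32×26×30) mod 1066 = 319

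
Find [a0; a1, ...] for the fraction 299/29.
[10; 3, 4, 2]

Euclidean algorithm steps:
299 = 10 × 29 + 9
29 = 3 × 9 + 2
9 = 4 × 2 + 1
2 = 2 × 1 + 0
Continued fraction: [10; 3, 4, 2]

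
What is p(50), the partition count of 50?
204226

p(n) counts ways to write n as a sum of positive integers (order ignored).
Euler's pentagonal recurrence: p(k) = p(k-1) + p(k-2) - p(k-5) - p(k-7) + p(k-12) + p(k-15) - ... (offsets j(3j∓1)/2, signs ++--, p(0)=1, p(<0)=0).
DP table for k = 0..49: p(0)=1, p(1)=1, p(2)=2, p(3)=3, p(4)=5, p(5)=7, p(6)=11, p(7)=15, p(8)=22, p(9)=30, p(10)=42, p(11)=56, p(12)=77, p(13)=101, p(14)=135, p(15)=176, p(16)=231, p(17)=297, p(18)=385, p(19)=490, p(20)=627, p(21)=792, p(22)=1002, p(23)=1255, p(24)=1575, p(25)=1958, p(26)=2436, p(27)=3010, p(28)=3718, p(29)=4565, p(30)=5604, p(31)=6842, p(32)=8349, p(33)=10143, p(34)=12310, p(35)=14883, p(36)=17977, p(37)=21637, p(38)=26015, p(39)=31185, p(40)=37338, p(41)=44583, p(42)=53174, p(43)=63261, p(44)=75175, p(45)=89134, p(46)=105558, p(47)=124754, p(48)=147273, p(49)=173525.
Final step: p(50) = p(49) + p(48) - p(45) - p(43) + p(38) + p(35) - p(28) - p(24) + p(15) + p(10)
= 173525 + 147273 - 89134 - 63261 + 26015 + 14883 - 3718 - 1575 + 176 + 42
= 204226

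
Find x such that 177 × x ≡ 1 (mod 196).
165

gcd(177, 196) = 1, so the inverse exists.
Extended Euclidean algorithm on (196, 177):
196 = 1 × 177 + 19  ⟹  19 = (1)·196 + (-1)·177
177 = 9 × 19 + 6  ⟹  6 = (-9)·196 + (10)·177
19 = 3 × 6 + 1  ⟹  1 = (28)·196 + (-31)·177
So (-31)·177 ≡ 1 (mod 196), i.e. 177^(-1) ≡ -31 ≡ 165 (mod 196).
Check: 177 × 165 = 29205 ≡ 1 (mod 196)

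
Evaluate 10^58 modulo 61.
36

Repeated squaring. Binary of 58 = 111010.
10^1 ≡ 10 (mod 61); 10^2 ≡ 39 (mod 61); 10^4 ≡ 57 (mod 61); 10^8 ≡ 16 (mod 61); 10^16 ≡ 12 (mod 61); 10^32 ≡ 22 (mod 61)
10^58 = 10^2 × 10^8 × 10^16 × 10^32 ≡ 36 (mod 61)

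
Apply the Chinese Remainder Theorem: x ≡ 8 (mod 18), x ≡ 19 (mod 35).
404

Using Chinese Remainder Theorem:
M = 18 × 35 = 630
M1 = 35, M2 = 18
y1 = 35^(-1) mod 18 = 17
y2 = 18^(-1) mod 35 = 2
x = (8×35×17 + 19×18×2) mod 630 = 404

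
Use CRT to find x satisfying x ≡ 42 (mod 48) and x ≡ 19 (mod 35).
474

Using Chinese Remainder Theorem:
M = 48 × 35 = 1680
M1 = 35, M2 = 48
y1 = 35^(-1) mod 48 = 11
y2 = 48^(-1) mod 35 = 27
x = (42×35×11 + 19×48×27) mod 1680 = 474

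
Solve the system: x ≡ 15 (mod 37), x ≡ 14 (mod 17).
422

Using Chinese Remainder Theorem:
M = 37 × 17 = 629
M1 = 17, M2 = 37
y1 = 17^(-1) mod 37 = 24
y2 = 37^(-1) mod 17 = 6
x = (15×17×24 + 14×37×6) mod 629 = 422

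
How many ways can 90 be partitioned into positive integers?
56634173

p(n) counts ways to write n as a sum of positive integers (order ignored).
Euler's pentagonal recurrence: p(k) = p(k-1) + p(k-2) - p(k-5) - p(k-7) + p(k-12) + p(k-15) - ... (offsets j(3j∓1)/2, signs ++--, p(0)=1, p(<0)=0).
DP table for k = 0..89: p(0)=1, p(1)=1, p(2)=2, p(3)=3, p(4)=5, p(5)=7, p(6)=11, p(7)=15, p(8)=22, p(9)=30, p(10)=42, p(11)=56, p(12)=77, p(13)=101, p(14)=135, p(15)=176, p(16)=231, p(17)=297, p(18)=385, p(19)=490, p(20)=627, p(21)=792, p(22)=1002, p(23)=1255, p(24)=1575, p(25)=1958, p(26)=2436, p(27)=3010, p(28)=3718, p(29)=4565, p(30)=5604, p(31)=6842, p(32)=8349, p(33)=10143, p(34)=12310, p(35)=14883, p(36)=17977, p(37)=21637, p(38)=26015, p(39)=31185, p(40)=37338, p(41)=44583, p(42)=53174, p(43)=63261, p(44)=75175, p(45)=89134, p(46)=105558, p(47)=124754, p(48)=147273, p(49)=173525, p(50)=204226, p(51)=239943, p(52)=281589, p(53)=329931, p(54)=386155, p(55)=451276, p(56)=526823, p(57)=614154, p(58)=715220, p(59)=831820, p(60)=966467, p(61)=1121505, p(62)=1300156, p(63)=1505499, p(64)=1741630, p(65)=2012558, p(66)=2323520, p(67)=2679689, p(68)=3087735, p(69)=3554345, p(70)=4087968, p(71)=4697205, p(72)=5392783, p(73)=6185689, p(74)=7089500, p(75)=8118264, p(76)=9289091, p(77)=10619863, p(78)=12132164, p(79)=13848650, p(80)=15796476, p(81)=18004327, p(82)=20506255, p(83)=23338469, p(84)=26543660, p(85)=30167357, p(86)=34262962, p(87)=38887673, p(88)=44108109, p(89)=49995925.
Final step: p(90) = p(89) + p(88) - p(85) - p(83) + p(78) + p(75) - p(68) - p(64) + p(55) + p(50) - p(39) - p(33) + p(20) + p(13)
= 49995925 + 44108109 - 30167357 - 23338469 + 12132164 + 8118264 - 3087735 - 1741630 + 451276 + 204226 - 31185 - 10143 + 627 + 101
= 56634173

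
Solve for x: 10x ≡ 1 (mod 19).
2

gcd(10, 19) = 1, so the inverse exists.
Extended Euclidean algorithm on (19, 10):
19 = 1 × 10 + 9  ⟹  9 = (1)·19 + (-1)·10
10 = 1 × 9 + 1  ⟹  1 = (-1)·19 + (2)·10
So (2)·10 ≡ 1 (mod 19), i.e. 10^(-1) ≡ 2 (mod 19).
Check: 10 × 2 = 20 ≡ 1 (mod 19)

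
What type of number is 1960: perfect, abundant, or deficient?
abundant

Proper divisors of 1960: sum = 1 + 2 + 4 + 5 + 7 + 8 + 10 + 14 + ... + 280 + 392 + 490 + 980 (23 divisors) = 3170
Since 3170 > 1960, 1960 is abundant.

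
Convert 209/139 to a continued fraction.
[1; 1, 1, 69]

Euclidean algorithm steps:
209 = 1 × 139 + 70
139 = 1 × 70 + 69
70 = 1 × 69 + 1
69 = 69 × 1 + 0
Continued fraction: [1; 1, 1, 69]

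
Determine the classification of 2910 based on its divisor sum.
abundant

Proper divisors of 2910: sum = 1 + 2 + 3 + 5 + 6 + 10 + 15 + 30 + 97 + 194 + 291 + 485 + 582 + 970 + 1455 = 4146
Since 4146 > 2910, 2910 is abundant.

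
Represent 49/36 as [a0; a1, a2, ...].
[1; 2, 1, 3, 3]

Euclidean algorithm steps:
49 = 1 × 36 + 13
36 = 2 × 13 + 10
13 = 1 × 10 + 3
10 = 3 × 3 + 1
3 = 3 × 1 + 0
Continued fraction: [1; 2, 1, 3, 3]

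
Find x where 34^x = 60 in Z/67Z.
10

Baby-step giant-step with step n = ⌈√67⌉ = 9.
Baby steps 34^j mod 67 (j:value) for j=0..8: 0:1, 1:34, 2:17, 3:42, 4:21, 5:44, 6:22, 7:11, 8:39.
Giant-step multiplier: 34^(-9) ≡ 34^(66-9) = 34^57 ≡ 43 (mod 67).
Giant steps γ_i = 60·43^i mod 67: γ_0=60, γ_1=34 (in table at j=1).
x = i·n + j = 1·9 + 1 = 10.
Check: 34^10 ≡ 60 (mod 67).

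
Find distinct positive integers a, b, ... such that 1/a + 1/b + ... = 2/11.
1/6 + 1/66

Greedy algorithm:
2/11: ceiling(11/2) = 6, use 1/6
1/66: ceiling(66/1) = 66, use 1/66
Result: 2/11 = 1/6 + 1/66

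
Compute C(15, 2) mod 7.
0

Using Lucas' theorem:
Write n=15 and k=2 in base 7:
n in base 7: [2, 1]
k in base 7: [0, 2]
C(15,2) mod 7 = ∏ C(n_i, k_i) mod 7
Digit binomials (mod 7): C(2,0) = 1; C(1,2) = 0 (k_i > n_i)
Product: 1 × 0 = 0 ≡ 0 (mod 7)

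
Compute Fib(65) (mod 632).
549

Matrix identity: Q^n = [[F_(n+1), F_n], [F_n, F_(n-1)]] with Q = [[1,1],[1,0]].
n = 65 = 1000001₂. Square-and-multiply, entries mod 632:
Q^1 = [[1,1],[1,0]]
Q^2 = (Q^1)² = [[2,1],[1,1]]
Q^4 = (Q^2)² = [[5,3],[3,2]]
Q^8 = (Q^4)² = [[34,21],[21,13]]
Q^16 = (Q^8)² = [[333,355],[355,610]]
Q^32 = (Q^16)² = [[546,437],[437,109]]
Q^65 = (Q^32)²·Q = [[488,549],[549,571]]
F_65 mod 632 = Q^65[0][1] = 549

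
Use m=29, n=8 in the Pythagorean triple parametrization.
(777, 464, 905)

Euclid's formula: a = m² - n², b = 2mn, c = m² + n²
m = 29, n = 8
a = 29² - 8² = 841 - 64 = 777
b = 2 × 29 × 8 = 464
c = 29² + 8² = 841 + 64 = 905
Verification: 777² + 464² = 603729 + 215296 = 819025 = 905² ✓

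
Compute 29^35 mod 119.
113

Repeated squaring. Binary of 35 = 100011.
29^1 ≡ 29 (mod 119); 29^2 ≡ 8 (mod 119); 29^4 ≡ 64 (mod 119); 29^8 ≡ 50 (mod 119); 29^16 ≡ 1 (mod 119); 29^32 ≡ 1 (mod 119)
29^35 = 29^1 × 29^2 × 29^32 ≡ 113 (mod 119)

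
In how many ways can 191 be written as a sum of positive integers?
1820701100652

p(n) counts ways to write n as a sum of positive integers (order ignored).
Euler's pentagonal recurrence: p(k) = p(k-1) + p(k-2) - p(k-5) - p(k-7) + p(k-12) + p(k-15) - ... (offsets j(3j∓1)/2, signs ++--, p(0)=1, p(<0)=0).
DP table for k = 0..190: p(0)=1, p(1)=1, p(2)=2, p(3)=3, p(4)=5, p(5)=7, p(6)=11, p(7)=15, p(8)=22, p(9)=30, p(10)=42, p(11)=56, p(12)=77, p(13)=101, p(14)=135, p(15)=176, p(16)=231, p(17)=297, p(18)=385, p(19)=490, p(20)=627, p(21)=792, p(22)=1002, p(23)=1255, p(24)=1575, p(25)=1958, p(26)=2436, p(27)=3010, p(28)=3718, p(29)=4565, p(30)=5604, p(31)=6842, p(32)=8349, p(33)=10143, p(34)=12310, p(35)=14883, p(36)=17977, p(37)=21637, p(38)=26015, p(39)=31185, p(40)=37338, p(41)=44583, p(42)=53174, p(43)=63261, p(44)=75175, p(45)=89134, p(46)=105558, p(47)=124754, p(48)=147273, p(49)=173525, p(50)=204226, p(51)=239943, p(52)=281589, p(53)=329931, p(54)=386155, p(55)=451276, p(56)=526823, p(57)=614154, p(58)=715220, p(59)=831820, p(60)=966467, p(61)=1121505, p(62)=1300156, p(63)=1505499, p(64)=1741630, p(65)=2012558, p(66)=2323520, p(67)=2679689, p(68)=3087735, p(69)=3554345, p(70)=4087968, p(71)=4697205, p(72)=5392783, p(73)=6185689, p(74)=7089500, p(75)=8118264, p(76)=9289091, p(77)=10619863, p(78)=12132164, p(79)=13848650, p(80)=15796476, p(81)=18004327, p(82)=20506255, p(83)=23338469, p(84)=26543660, p(85)=30167357, p(86)=34262962, p(87)=38887673, p(88)=44108109, p(89)=49995925, p(90)=56634173, p(91)=64112359, p(92)=72533807, p(93)=82010177, p(94)=92669720, p(95)=104651419, p(96)=118114304, p(97)=133230930, p(98)=150198136, p(99)=169229875, p(100)=190569292, p(101)=214481126, p(102)=241265379, p(103)=271248950, p(104)=304801365, p(105)=342325709, p(106)=384276336, p(107)=431149389, p(108)=483502844, p(109)=541946240, p(110)=607163746, p(111)=679903203, p(112)=761002156, p(113)=851376628, p(114)=952050665, p(115)=1064144451, p(116)=1188908248, p(117)=1327710076, p(118)=1482074143, p(119)=1653668665, p(120)=1844349560, p(121)=2056148051, p(122)=2291320912, p(123)=2552338241, p(124)=2841940500, p(125)=3163127352, p(126)=3519222692, p(127)=3913864295, p(128)=4351078600, p(129)=4835271870, p(130)=5371315400, p(131)=5964539504, p(132)=6620830889, p(133)=7346629512, p(134)=8149040695, p(135)=9035836076, p(136)=10015581680, p(137)=11097645016, p(138)=12292341831, p(139)=13610949895, p(140)=15065878135, p(141)=16670689208, p(142)=18440293320, p(143)=20390982757, p(144)=22540654445, p(145)=24908858009, p(146)=27517052599, p(147)=30388671978, p(148)=33549419497, p(149)=37027355200, p(150)=40853235313, p(151)=45060624582, p(152)=49686288421, p(153)=54770336324, p(154)=60356673280, p(155)=66493182097, p(156)=73232243759, p(157)=80630964769, p(158)=88751778802, p(159)=97662728555, p(160)=107438159466, p(161)=118159068427, p(162)=129913904637, p(163)=142798995930, p(164)=156919475295, p(165)=172389800255, p(166)=189334822579, p(167)=207890420102, p(168)=228204732751, p(169)=250438925115, p(170)=274768617130, p(171)=301384802048, p(172)=330495499613, p(173)=362326859895, p(174)=397125074750, p(175)=435157697830, p(176)=476715857290, p(177)=522115831195, p(178)=571701605655, p(179)=625846753120, p(180)=684957390936, p(181)=749474411781, p(182)=819876908323, p(183)=896684817527, p(184)=980462880430, p(185)=1071823774337, p(186)=1171432692373, p(187)=1280011042268, p(188)=1398341745571, p(189)=1527273599625, p(190)=1667727404093.
Final step: p(191) = p(190) + p(189) - p(186) - p(184) + p(179) + p(176) - p(169) - p(165) + p(156) + p(151) - p(140) - p(134) + p(121) + p(114) - p(99) - p(91) + p(74) + p(65) - p(46) - p(36) + p(15) + p(4)
= 1667727404093 + 1527273599625 - 1171432692373 - 980462880430 + 625846753120 + 476715857290 - 250438925115 - 172389800255 + 73232243759 + 45060624582 - 15065878135 - 8149040695 + 2056148051 + 952050665 - 169229875 - 64112359 + 7089500 + 2012558 - 105558 - 17977 + 176 + 5
= 1820701100652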